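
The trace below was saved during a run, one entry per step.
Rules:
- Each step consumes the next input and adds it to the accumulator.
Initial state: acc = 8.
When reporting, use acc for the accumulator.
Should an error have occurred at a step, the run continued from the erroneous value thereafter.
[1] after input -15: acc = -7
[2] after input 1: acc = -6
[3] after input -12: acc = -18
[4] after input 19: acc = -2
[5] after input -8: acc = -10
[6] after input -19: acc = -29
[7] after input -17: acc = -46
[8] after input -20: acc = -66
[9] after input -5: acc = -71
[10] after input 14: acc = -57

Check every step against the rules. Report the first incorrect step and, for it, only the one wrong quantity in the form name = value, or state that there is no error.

step 4, acc = 1

Recomputing the run from the initial state:
step 1: acc = -7
step 2: acc = -6
step 3: acc = -18
step 4: acc = 1
step 5: acc = -7
step 6: acc = -26
step 7: acc = -43
step 8: acc = -63
step 9: acc = -68
step 10: acc = -54
The first disagreement with the trace is at step 4, where the value should be acc = 1.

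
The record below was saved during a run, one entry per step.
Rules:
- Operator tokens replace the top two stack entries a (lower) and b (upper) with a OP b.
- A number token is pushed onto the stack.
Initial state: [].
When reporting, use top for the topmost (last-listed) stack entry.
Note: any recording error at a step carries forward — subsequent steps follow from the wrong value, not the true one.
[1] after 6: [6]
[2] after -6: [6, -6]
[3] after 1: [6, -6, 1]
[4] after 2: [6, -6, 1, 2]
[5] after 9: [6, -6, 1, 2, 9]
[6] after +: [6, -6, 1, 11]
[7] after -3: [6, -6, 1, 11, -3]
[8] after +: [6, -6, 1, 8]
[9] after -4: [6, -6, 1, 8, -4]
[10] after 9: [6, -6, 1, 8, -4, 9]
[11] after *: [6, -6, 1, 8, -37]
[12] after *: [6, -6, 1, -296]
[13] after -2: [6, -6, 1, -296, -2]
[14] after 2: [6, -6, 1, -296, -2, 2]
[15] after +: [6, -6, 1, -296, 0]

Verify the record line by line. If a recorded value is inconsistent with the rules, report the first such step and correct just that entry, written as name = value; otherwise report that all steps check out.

step 11, top = -36

Recomputing the run from the initial state:
step 1: [6]
step 2: [6, -6]
step 3: [6, -6, 1]
step 4: [6, -6, 1, 2]
step 5: [6, -6, 1, 2, 9]
step 6: [6, -6, 1, 11]
step 7: [6, -6, 1, 11, -3]
step 8: [6, -6, 1, 8]
step 9: [6, -6, 1, 8, -4]
step 10: [6, -6, 1, 8, -4, 9]
step 11: [6, -6, 1, 8, -36]
step 12: [6, -6, 1, -288]
step 13: [6, -6, 1, -288, -2]
step 14: [6, -6, 1, -288, -2, 2]
step 15: [6, -6, 1, -288, 0]
The first disagreement with the record is at step 11, where the value should be top = -36.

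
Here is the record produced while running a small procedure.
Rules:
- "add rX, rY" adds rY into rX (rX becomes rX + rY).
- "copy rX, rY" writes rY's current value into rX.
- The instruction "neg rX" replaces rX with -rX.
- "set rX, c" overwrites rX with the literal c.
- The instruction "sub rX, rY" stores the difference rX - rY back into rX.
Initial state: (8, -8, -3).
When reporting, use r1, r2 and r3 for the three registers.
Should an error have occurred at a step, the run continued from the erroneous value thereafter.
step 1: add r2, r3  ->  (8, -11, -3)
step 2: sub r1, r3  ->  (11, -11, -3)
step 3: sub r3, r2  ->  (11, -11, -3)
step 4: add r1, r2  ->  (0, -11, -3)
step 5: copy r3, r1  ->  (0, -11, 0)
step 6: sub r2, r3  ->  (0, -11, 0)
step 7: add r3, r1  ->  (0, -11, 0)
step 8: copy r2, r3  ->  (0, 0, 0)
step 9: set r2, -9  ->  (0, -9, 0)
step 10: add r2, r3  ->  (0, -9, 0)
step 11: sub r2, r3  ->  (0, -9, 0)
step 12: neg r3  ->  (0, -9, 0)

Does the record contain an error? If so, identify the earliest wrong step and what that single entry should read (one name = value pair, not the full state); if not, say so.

step 3, r3 = 8

Recomputing the run from the initial state:
step 1: r1 = 8, r2 = -11, r3 = -3
step 2: r1 = 11, r2 = -11, r3 = -3
step 3: r1 = 11, r2 = -11, r3 = 8
step 4: r1 = 0, r2 = -11, r3 = 8
step 5: r1 = 0, r2 = -11, r3 = 0
step 6: r1 = 0, r2 = -11, r3 = 0
step 7: r1 = 0, r2 = -11, r3 = 0
step 8: r1 = 0, r2 = 0, r3 = 0
step 9: r1 = 0, r2 = -9, r3 = 0
step 10: r1 = 0, r2 = -9, r3 = 0
step 11: r1 = 0, r2 = -9, r3 = 0
step 12: r1 = 0, r2 = -9, r3 = 0
The first disagreement with the record is at step 3, where the value should be r3 = 8.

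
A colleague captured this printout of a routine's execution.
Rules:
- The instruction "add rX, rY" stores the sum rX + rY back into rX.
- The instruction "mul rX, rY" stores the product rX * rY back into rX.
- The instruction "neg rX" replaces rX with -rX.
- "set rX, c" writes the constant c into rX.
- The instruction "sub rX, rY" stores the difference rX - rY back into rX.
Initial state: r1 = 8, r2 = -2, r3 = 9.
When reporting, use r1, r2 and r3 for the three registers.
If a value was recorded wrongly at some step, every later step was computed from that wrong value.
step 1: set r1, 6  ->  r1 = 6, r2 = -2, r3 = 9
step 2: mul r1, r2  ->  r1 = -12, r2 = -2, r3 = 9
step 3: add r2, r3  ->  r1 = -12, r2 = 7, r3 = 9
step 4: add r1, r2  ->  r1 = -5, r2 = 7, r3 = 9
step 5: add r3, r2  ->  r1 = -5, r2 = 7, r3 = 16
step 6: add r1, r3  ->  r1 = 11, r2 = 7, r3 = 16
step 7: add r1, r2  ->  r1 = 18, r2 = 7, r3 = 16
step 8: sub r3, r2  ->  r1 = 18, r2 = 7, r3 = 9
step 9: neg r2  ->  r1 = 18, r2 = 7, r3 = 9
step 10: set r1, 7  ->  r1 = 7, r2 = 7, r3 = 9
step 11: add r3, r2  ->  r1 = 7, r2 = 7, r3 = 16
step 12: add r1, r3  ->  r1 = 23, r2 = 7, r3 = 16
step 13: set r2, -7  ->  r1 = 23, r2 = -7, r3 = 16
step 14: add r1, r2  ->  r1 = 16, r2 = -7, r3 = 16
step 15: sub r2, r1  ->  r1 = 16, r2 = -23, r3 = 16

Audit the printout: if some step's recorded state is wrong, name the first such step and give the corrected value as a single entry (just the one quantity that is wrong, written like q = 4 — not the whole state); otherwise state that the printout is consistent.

Recomputing the run from the initial state:
step 1: r1 = 6, r2 = -2, r3 = 9
step 2: r1 = -12, r2 = -2, r3 = 9
step 3: r1 = -12, r2 = 7, r3 = 9
step 4: r1 = -5, r2 = 7, r3 = 9
step 5: r1 = -5, r2 = 7, r3 = 16
step 6: r1 = 11, r2 = 7, r3 = 16
step 7: r1 = 18, r2 = 7, r3 = 16
step 8: r1 = 18, r2 = 7, r3 = 9
step 9: r1 = 18, r2 = -7, r3 = 9
step 10: r1 = 7, r2 = -7, r3 = 9
step 11: r1 = 7, r2 = -7, r3 = 2
step 12: r1 = 9, r2 = -7, r3 = 2
step 13: r1 = 9, r2 = -7, r3 = 2
step 14: r1 = 2, r2 = -7, r3 = 2
step 15: r1 = 2, r2 = -9, r3 = 2
The first disagreement with the printout is at step 9, where the value should be r2 = -7.

step 9, r2 = -7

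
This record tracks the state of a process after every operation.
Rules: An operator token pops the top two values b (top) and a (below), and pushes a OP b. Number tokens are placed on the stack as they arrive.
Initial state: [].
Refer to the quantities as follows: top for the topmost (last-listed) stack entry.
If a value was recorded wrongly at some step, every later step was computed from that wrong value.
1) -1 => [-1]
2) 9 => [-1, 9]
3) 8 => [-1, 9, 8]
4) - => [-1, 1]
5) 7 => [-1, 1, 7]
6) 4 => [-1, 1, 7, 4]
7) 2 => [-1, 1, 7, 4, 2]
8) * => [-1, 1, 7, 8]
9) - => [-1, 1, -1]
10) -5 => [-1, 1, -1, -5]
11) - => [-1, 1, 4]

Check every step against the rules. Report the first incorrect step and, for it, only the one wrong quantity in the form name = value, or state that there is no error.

no error

Recomputing the run from the initial state:
step 1: [-1]
step 2: [-1, 9]
step 3: [-1, 9, 8]
step 4: [-1, 1]
step 5: [-1, 1, 7]
step 6: [-1, 1, 7, 4]
step 7: [-1, 1, 7, 4, 2]
step 8: [-1, 1, 7, 8]
step 9: [-1, 1, -1]
step 10: [-1, 1, -1, -5]
step 11: [-1, 1, 4]
This matches the record at every step.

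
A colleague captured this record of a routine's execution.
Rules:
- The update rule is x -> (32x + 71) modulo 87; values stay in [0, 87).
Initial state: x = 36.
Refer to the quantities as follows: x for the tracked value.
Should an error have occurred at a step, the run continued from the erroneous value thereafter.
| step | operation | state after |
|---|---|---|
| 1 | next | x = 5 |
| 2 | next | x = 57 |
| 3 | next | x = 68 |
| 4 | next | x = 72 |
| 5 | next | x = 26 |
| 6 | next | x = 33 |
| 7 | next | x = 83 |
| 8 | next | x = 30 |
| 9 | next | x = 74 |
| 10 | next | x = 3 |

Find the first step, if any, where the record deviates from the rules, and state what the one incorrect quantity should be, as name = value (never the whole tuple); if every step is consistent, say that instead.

no error

1. x = (32*36 + 71) mod 87 = 5 (matches)
2. x = (32*5 + 71) mod 87 = 57 (confirmed correct)
3. x = (32*57 + 71) mod 87 = 68 (same as recorded)
4. x = (32*68 + 71) mod 87 = 72 (agrees with the record)
5. x = (32*72 + 71) mod 87 = 26 (agrees with the record)
6. x = (32*26 + 71) mod 87 = 33 (consistent with the record)
7. x = (32*33 + 71) mod 87 = 83 (checks out)
8. x = (32*83 + 71) mod 87 = 30 (consistent with the record)
9. x = (32*30 + 71) mod 87 = 74 (matches)
10. x = (32*74 + 71) mod 87 = 3 (agrees with the record)
Each recorded entry agrees with the recomputation.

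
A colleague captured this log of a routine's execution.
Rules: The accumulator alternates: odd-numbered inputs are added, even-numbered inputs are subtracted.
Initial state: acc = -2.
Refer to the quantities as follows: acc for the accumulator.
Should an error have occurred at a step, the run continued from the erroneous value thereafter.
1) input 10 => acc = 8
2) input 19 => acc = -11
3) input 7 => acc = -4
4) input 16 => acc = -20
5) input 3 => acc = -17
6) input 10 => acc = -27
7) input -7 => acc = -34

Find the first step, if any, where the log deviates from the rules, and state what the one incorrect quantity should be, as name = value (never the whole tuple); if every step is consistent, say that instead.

step 1: acc = -2 + 10 = 8 -> same as recorded
step 2: acc = 8 - 19 = -11 -> verified
step 3: acc = -11 + 7 = -4 -> checks out
step 4: acc = -4 - 16 = -20 -> checks out
step 5: acc = -20 + 3 = -17 -> exactly as logged
step 6: acc = -17 - 10 = -27 -> checks out
step 7: acc = -27 + -7 = -34 -> agrees with the log
Every step is consistent.

no error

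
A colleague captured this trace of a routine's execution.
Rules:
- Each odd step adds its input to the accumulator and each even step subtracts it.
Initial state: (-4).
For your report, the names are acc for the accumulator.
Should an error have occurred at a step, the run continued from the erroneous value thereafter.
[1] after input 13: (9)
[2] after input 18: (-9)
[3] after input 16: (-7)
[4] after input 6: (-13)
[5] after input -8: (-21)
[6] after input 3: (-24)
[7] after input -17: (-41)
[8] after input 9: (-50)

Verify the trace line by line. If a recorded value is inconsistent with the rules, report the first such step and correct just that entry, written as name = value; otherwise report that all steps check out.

Step 1: acc = -4 + 13 = 9 — agrees with the trace.
Step 2: acc = 9 - 18 = -9 — checks out.
Step 3: acc = -9 + 16 = 7 — the trace has a different value.
Conclusion: step 3 carries the first error; the entry should be acc = 7.

step 3, acc = 7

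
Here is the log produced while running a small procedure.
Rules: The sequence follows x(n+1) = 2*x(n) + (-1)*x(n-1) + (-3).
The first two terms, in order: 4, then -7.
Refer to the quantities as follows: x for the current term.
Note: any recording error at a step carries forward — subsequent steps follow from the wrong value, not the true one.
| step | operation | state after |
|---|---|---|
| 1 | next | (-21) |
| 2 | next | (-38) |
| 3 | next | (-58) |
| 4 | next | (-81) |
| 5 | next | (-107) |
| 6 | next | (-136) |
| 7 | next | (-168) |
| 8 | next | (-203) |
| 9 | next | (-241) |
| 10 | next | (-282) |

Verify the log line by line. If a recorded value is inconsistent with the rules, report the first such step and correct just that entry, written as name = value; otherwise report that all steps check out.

no error

Recomputing the run from the initial state:
step 1: x = -21
step 2: x = -38
step 3: x = -58
step 4: x = -81
step 5: x = -107
step 6: x = -136
step 7: x = -168
step 8: x = -203
step 9: x = -241
step 10: x = -282
This matches the log at every step.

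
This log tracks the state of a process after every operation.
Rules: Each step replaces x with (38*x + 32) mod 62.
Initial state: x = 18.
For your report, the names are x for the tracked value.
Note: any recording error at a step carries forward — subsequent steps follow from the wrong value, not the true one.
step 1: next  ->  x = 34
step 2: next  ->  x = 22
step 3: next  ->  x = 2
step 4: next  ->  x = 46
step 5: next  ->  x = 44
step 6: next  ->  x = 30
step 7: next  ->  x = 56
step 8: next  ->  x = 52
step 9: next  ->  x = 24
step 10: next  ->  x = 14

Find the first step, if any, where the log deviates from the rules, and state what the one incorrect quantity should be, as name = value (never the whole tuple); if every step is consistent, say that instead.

step 1: x = (38*18 + 32) mod 62 = 34 -> exactly as logged
step 2: x = (38*34 + 32) mod 62 = 22 -> verified
step 3: x = (38*22 + 32) mod 62 = 0 -> not what was recorded
Conclusion: step 3 carries the first error; the entry should be x = 0.

step 3, x = 0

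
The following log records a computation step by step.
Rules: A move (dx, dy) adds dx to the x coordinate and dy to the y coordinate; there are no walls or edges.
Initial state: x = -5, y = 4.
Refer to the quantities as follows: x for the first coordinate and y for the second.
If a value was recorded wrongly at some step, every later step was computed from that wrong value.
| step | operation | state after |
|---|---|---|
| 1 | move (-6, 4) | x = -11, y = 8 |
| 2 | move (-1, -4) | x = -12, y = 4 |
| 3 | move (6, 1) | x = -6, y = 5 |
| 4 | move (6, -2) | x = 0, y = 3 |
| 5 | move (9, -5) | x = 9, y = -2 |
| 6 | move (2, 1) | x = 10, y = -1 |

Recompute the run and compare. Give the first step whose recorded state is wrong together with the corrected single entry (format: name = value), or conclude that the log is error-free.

Recomputing the run from the initial state:
step 1: x = -11, y = 8
step 2: x = -12, y = 4
step 3: x = -6, y = 5
step 4: x = 0, y = 3
step 5: x = 9, y = -2
step 6: x = 11, y = -1
The first disagreement with the log is at step 6, where the value should be x = 11.

step 6, x = 11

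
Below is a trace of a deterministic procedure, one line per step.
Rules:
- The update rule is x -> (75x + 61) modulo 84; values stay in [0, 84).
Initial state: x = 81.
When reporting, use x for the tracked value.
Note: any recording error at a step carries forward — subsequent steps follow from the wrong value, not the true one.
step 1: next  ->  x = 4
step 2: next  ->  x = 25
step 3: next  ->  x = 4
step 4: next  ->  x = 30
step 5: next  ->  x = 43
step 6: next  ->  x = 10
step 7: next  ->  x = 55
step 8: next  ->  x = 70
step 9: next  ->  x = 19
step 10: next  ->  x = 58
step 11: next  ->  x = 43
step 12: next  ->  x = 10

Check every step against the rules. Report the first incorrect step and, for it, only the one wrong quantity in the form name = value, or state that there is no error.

step 4, x = 25

Step 1: x = (75*81 + 61) mod 84 = 4 — checks out.
Step 2: x = (75*4 + 61) mod 84 = 25 — verified.
Step 3: x = (75*25 + 61) mod 84 = 4 — exactly as logged.
Step 4: x = (75*4 + 61) mod 84 = 25 — first mismatch against the trace.
Conclusion: step 4 carries the first error; the entry should be x = 25.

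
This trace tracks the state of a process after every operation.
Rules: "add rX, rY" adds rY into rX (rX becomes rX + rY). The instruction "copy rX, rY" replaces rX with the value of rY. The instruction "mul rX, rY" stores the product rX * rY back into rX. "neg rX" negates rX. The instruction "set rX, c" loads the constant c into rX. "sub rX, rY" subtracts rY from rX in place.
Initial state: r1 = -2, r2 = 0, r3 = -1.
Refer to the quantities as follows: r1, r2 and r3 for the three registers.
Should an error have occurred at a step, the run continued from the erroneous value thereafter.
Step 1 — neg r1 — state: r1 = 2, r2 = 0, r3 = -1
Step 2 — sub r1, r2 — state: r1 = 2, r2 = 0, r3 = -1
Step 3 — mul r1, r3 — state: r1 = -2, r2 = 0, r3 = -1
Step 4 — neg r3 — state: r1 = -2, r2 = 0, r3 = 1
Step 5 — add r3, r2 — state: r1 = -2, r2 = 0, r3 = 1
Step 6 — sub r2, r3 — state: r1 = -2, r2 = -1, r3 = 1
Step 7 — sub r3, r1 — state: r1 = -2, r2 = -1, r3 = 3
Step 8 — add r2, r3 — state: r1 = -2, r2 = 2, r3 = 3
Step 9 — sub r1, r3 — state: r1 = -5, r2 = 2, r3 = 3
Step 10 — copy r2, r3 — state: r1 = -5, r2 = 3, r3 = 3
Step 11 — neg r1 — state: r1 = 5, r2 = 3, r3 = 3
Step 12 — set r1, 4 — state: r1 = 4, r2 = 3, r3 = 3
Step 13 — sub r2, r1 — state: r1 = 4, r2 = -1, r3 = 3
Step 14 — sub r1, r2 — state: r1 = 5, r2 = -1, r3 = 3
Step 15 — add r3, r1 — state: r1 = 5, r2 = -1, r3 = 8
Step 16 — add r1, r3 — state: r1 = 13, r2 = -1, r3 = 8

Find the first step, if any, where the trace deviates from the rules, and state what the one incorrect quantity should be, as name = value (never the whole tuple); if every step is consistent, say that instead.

no error

step 1: r1 = -(-2) = 2 -> same as recorded
step 2: r1 = 2 - 0 = 2 -> exactly as logged
step 3: r1 = 2 * -1 = -2 -> no discrepancy
step 4: r3 = -(-1) = 1 -> checks out
step 5: r3 = 1 + 0 = 1 -> in agreement
step 6: r2 = 0 - 1 = -1 -> no discrepancy
step 7: r3 = 1 - -2 = 3 -> verified
step 8: r2 = -1 + 3 = 2 -> agrees with the trace
step 9: r1 = -2 - 3 = -5 -> agrees with the trace
step 10: r2 = 3 -> exactly as logged
step 11: r1 = -(-5) = 5 -> agrees with the trace
step 12: r1 = 4 -> exactly as logged
step 13: r2 = 3 - 4 = -1 -> exactly as logged
step 14: r1 = 4 - -1 = 5 -> same as recorded
step 15: r3 = 3 + 5 = 8 -> confirmed correct
step 16: r1 = 5 + 8 = 13 -> in agreement
Each recorded entry agrees with the recomputation.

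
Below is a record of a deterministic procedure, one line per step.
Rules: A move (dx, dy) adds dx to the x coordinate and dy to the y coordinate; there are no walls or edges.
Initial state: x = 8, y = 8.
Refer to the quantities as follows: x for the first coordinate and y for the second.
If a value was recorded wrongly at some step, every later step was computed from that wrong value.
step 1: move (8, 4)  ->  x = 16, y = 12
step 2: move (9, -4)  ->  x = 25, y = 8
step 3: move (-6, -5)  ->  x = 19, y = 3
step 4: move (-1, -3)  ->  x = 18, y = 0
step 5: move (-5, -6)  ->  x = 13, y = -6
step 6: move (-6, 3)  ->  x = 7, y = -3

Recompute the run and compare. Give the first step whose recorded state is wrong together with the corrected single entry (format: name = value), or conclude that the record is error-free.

1. x = 8 + (8) = 16, y = 8 + (4) = 12 (matches)
2. x = 16 + (9) = 25, y = 12 + (-4) = 8 (agrees with the record)
3. x = 25 + (-6) = 19, y = 8 + (-5) = 3 (in agreement)
4. x = 19 + (-1) = 18, y = 3 + (-3) = 0 (in agreement)
5. x = 18 + (-5) = 13, y = 0 + (-6) = -6 (exactly as logged)
6. x = 13 + (-6) = 7, y = -6 + (3) = -3 (verified)
No step deviates from the rules.

no error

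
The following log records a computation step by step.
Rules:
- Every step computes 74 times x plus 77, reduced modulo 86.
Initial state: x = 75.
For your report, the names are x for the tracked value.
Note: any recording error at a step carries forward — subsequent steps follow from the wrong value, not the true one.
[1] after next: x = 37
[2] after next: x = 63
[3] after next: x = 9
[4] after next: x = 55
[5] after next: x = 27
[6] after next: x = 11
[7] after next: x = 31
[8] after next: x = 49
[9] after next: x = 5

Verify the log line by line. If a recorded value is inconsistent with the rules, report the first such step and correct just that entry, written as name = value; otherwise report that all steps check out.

step 5, x = 19

1. x = (74*75 + 77) mod 86 = 37 (consistent with the log)
2. x = (74*37 + 77) mod 86 = 63 (consistent with the log)
3. x = (74*63 + 77) mod 86 = 9 (confirmed correct)
4. x = (74*9 + 77) mod 86 = 55 (confirmed correct)
5. x = (74*55 + 77) mod 86 = 19 (not what was recorded)
First deviation found at step 5; the corrected entry is x = 19.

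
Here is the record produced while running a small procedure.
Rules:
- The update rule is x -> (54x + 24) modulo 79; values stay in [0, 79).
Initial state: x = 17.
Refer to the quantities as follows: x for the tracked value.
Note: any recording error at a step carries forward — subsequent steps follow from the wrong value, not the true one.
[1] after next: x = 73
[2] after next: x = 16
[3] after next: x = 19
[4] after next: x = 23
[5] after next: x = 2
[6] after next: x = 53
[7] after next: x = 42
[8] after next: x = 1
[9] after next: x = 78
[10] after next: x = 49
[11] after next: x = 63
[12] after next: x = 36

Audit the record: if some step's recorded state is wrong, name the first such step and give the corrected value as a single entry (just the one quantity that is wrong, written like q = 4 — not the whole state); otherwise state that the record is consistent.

Step 1: x = (54*17 + 24) mod 79 = 73 — checks out.
Step 2: x = (54*73 + 24) mod 79 = 16 — matches.
Step 3: x = (54*16 + 24) mod 79 = 19 — verified.
Step 4: x = (54*19 + 24) mod 79 = 23 — matches.
Step 5: x = (54*23 + 24) mod 79 = 2 — consistent with the record.
Step 6: x = (54*2 + 24) mod 79 = 53 — agrees with the record.
Step 7: x = (54*53 + 24) mod 79 = 42 — confirmed correct.
Step 8: x = (54*42 + 24) mod 79 = 1 — in agreement.
Step 9: x = (54*1 + 24) mod 79 = 78 — agrees with the record.
Step 10: x = (54*78 + 24) mod 79 = 49 — no discrepancy.
Step 11: x = (54*49 + 24) mod 79 = 63 — exactly as logged.
Step 12: x = (54*63 + 24) mod 79 = 29 — the recorded entry deviates here.
Conclusion: step 12 carries the first error; the entry should be x = 29.

step 12, x = 29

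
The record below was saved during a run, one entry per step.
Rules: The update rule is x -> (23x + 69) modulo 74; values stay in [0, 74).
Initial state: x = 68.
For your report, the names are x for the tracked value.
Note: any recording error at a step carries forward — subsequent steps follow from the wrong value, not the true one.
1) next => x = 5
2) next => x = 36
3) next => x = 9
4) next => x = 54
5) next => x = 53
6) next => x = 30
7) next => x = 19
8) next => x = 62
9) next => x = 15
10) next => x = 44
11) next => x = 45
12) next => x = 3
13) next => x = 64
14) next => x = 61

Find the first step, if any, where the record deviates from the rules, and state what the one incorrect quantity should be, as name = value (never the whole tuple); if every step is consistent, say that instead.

step 12, x = 68

step 1: x = (23*68 + 69) mod 74 = 5 -> in agreement
step 2: x = (23*5 + 69) mod 74 = 36 -> consistent with the record
step 3: x = (23*36 + 69) mod 74 = 9 -> verified
step 4: x = (23*9 + 69) mod 74 = 54 -> checks out
step 5: x = (23*54 + 69) mod 74 = 53 -> no discrepancy
step 6: x = (23*53 + 69) mod 74 = 30 -> agrees with the record
step 7: x = (23*30 + 69) mod 74 = 19 -> verified
step 8: x = (23*19 + 69) mod 74 = 62 -> exactly as logged
step 9: x = (23*62 + 69) mod 74 = 15 -> checks out
step 10: x = (23*15 + 69) mod 74 = 44 -> exactly as logged
step 11: x = (23*44 + 69) mod 74 = 45 -> no discrepancy
step 12: x = (23*45 + 69) mod 74 = 68 -> the record has a different value
First incorrect step: 12; the correct value is x = 68.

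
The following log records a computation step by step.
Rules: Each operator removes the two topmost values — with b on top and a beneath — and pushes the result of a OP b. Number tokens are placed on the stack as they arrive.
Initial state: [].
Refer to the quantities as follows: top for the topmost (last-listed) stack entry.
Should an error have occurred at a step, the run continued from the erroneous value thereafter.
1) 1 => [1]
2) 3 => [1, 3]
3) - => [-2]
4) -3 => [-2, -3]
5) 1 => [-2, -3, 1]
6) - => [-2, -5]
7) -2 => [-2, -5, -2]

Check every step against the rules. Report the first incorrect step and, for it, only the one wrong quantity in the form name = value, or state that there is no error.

step 6, top = -4

1. push 1: top = 1 (no discrepancy)
2. push 3: top = 3 (confirmed correct)
3. 1 - 3 = -2 (agrees with the log)
4. push -3: top = -3 (verified)
5. push 1: top = 1 (same as recorded)
6. -3 - 1 = -4 (this is not what the log shows)
First incorrect step: 6; the correct value is top = -4.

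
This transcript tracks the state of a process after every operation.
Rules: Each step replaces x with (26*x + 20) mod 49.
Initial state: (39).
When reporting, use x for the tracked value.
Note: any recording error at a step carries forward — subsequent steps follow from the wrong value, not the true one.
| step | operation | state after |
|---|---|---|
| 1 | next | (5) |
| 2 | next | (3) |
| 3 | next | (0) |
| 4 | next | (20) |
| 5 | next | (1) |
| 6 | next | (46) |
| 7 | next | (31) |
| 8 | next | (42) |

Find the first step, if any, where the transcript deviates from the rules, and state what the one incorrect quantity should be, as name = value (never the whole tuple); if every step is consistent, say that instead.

step 7, x = 40

Step 1: x = (26*39 + 20) mod 49 = 5 — exactly as logged.
Step 2: x = (26*5 + 20) mod 49 = 3 — same as recorded.
Step 3: x = (26*3 + 20) mod 49 = 0 — in agreement.
Step 4: x = (26*0 + 20) mod 49 = 20 — same as recorded.
Step 5: x = (26*20 + 20) mod 49 = 1 — matches.
Step 6: x = (26*1 + 20) mod 49 = 46 — checks out.
Step 7: x = (26*46 + 20) mod 49 = 40 — the transcript has a different value.
That makes step 7 the first incorrect line — x = 40 is what it should show.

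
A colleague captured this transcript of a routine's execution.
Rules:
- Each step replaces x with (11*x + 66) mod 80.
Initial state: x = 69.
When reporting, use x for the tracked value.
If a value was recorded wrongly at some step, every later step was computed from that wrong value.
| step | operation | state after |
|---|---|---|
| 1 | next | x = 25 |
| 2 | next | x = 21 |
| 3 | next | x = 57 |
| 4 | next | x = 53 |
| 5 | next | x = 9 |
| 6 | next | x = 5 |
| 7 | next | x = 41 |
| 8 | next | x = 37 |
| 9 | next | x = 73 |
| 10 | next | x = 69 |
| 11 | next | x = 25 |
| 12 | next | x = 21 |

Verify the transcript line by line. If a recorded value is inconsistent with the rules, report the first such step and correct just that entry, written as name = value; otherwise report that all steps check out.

Recomputing the run from the initial state:
step 1: x = 25
step 2: x = 21
step 3: x = 57
step 4: x = 53
step 5: x = 9
step 6: x = 5
step 7: x = 41
step 8: x = 37
step 9: x = 73
step 10: x = 69
step 11: x = 25
step 12: x = 21
This matches the transcript at every step.

no error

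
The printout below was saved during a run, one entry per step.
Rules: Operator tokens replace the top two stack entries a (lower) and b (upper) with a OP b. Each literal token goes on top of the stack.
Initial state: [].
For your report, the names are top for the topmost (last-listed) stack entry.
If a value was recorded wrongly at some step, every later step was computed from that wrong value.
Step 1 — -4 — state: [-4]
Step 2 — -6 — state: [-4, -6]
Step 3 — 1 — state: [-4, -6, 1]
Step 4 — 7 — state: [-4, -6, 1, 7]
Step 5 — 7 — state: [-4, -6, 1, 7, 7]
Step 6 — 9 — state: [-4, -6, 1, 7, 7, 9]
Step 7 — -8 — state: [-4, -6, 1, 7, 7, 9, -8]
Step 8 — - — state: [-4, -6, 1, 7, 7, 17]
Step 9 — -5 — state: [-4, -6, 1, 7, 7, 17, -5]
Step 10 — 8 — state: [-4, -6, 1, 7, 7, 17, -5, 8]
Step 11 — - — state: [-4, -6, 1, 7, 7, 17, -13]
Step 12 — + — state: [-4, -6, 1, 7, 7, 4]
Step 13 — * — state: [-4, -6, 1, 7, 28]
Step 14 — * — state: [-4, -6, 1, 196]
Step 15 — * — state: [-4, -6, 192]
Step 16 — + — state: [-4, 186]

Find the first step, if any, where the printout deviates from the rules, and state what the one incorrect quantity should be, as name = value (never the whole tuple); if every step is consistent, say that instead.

step 15, top = 196

step 1: push -4: top = -4 -> same as recorded
step 2: push -6: top = -6 -> verified
step 3: push 1: top = 1 -> matches
step 4: push 7: top = 7 -> exactly as logged
step 5: push 7: top = 7 -> matches
step 6: push 9: top = 9 -> checks out
step 7: push -8: top = -8 -> agrees with the printout
step 8: 9 - -8 = 17 -> matches
step 9: push -5: top = -5 -> confirmed correct
step 10: push 8: top = 8 -> same as recorded
step 11: -5 - 8 = -13 -> agrees with the printout
step 12: 17 + -13 = 4 -> matches
step 13: 7 * 4 = 28 -> agrees with the printout
step 14: 7 * 28 = 196 -> agrees with the printout
step 15: 1 * 196 = 196 -> the entry is off here
Step 15 is the first one off; corrected, top = 196.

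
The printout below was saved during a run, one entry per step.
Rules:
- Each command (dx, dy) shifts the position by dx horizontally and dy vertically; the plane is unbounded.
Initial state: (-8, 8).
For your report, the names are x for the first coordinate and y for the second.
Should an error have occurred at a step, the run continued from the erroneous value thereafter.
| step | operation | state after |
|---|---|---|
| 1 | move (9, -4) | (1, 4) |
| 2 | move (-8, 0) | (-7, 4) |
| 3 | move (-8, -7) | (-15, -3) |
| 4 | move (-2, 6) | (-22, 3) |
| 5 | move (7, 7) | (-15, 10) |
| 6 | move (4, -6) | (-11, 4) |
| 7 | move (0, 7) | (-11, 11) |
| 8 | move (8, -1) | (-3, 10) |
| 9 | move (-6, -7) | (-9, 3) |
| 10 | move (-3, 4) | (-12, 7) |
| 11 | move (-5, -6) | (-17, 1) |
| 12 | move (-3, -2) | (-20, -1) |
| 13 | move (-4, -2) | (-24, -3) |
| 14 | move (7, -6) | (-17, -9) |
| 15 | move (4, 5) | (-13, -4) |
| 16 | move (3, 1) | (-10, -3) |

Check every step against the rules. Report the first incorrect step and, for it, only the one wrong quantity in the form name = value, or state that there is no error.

1. x = -8 + (9) = 1, y = 8 + (-4) = 4 (matches)
2. x = 1 + (-8) = -7, y = 4 + (0) = 4 (verified)
3. x = -7 + (-8) = -15, y = 4 + (-7) = -3 (matches)
4. x = -15 + (-2) = -17, y = -3 + (6) = 3 (the entry is off here)
Conclusion: step 4 carries the first error; the entry should be x = -17.

step 4, x = -17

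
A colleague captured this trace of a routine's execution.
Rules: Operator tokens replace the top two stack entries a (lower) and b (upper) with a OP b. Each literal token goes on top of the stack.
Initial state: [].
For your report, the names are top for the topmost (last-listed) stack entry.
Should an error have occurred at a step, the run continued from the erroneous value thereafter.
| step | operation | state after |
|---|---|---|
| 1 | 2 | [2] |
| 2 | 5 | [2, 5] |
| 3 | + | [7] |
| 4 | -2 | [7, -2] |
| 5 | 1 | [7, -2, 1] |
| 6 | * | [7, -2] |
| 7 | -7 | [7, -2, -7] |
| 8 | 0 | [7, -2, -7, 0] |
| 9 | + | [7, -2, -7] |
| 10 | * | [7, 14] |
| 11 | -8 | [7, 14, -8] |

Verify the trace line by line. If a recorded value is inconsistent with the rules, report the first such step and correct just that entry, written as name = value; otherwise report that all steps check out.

1. push 2: top = 2 (exactly as logged)
2. push 5: top = 5 (exactly as logged)
3. 2 + 5 = 7 (in agreement)
4. push -2: top = -2 (no discrepancy)
5. push 1: top = 1 (consistent with the trace)
6. -2 * 1 = -2 (exactly as logged)
7. push -7: top = -7 (exactly as logged)
8. push 0: top = 0 (matches)
9. -7 + 0 = -7 (confirmed correct)
10. -2 * -7 = 14 (confirmed correct)
11. push -8: top = -8 (same as recorded)
The recomputation confirms every line.

no error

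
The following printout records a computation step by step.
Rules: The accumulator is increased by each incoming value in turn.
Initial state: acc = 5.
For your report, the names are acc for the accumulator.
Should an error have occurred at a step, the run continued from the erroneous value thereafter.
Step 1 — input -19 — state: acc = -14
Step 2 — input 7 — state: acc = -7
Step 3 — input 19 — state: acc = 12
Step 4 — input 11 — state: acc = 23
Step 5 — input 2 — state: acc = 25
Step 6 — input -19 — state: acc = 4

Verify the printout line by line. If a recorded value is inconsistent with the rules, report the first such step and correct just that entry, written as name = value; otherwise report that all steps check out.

step 6, acc = 6

Recomputing the run from the initial state:
step 1: acc = -14
step 2: acc = -7
step 3: acc = 12
step 4: acc = 23
step 5: acc = 25
step 6: acc = 6
The first disagreement with the printout is at step 6, where the value should be acc = 6.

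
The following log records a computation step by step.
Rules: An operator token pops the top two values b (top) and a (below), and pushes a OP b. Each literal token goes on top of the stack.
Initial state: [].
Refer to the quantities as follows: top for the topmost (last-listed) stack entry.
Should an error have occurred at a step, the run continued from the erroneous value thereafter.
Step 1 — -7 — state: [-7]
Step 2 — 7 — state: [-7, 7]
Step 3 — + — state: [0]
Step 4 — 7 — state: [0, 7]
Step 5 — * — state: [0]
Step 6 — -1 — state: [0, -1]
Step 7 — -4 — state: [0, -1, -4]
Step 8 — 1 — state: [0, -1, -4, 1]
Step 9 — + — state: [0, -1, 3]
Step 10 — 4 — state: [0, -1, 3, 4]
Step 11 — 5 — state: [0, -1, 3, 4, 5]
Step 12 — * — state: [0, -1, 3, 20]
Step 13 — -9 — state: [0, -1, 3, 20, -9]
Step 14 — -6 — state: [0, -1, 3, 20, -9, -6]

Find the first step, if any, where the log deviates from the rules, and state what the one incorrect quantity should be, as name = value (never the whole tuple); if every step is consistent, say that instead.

Recomputing the run from the initial state:
step 1: [-7]
step 2: [-7, 7]
step 3: [0]
step 4: [0, 7]
step 5: [0]
step 6: [0, -1]
step 7: [0, -1, -4]
step 8: [0, -1, -4, 1]
step 9: [0, -1, -3]
step 10: [0, -1, -3, 4]
step 11: [0, -1, -3, 4, 5]
step 12: [0, -1, -3, 20]
step 13: [0, -1, -3, 20, -9]
step 14: [0, -1, -3, 20, -9, -6]
The first disagreement with the log is at step 9, where the value should be top = -3.

step 9, top = -3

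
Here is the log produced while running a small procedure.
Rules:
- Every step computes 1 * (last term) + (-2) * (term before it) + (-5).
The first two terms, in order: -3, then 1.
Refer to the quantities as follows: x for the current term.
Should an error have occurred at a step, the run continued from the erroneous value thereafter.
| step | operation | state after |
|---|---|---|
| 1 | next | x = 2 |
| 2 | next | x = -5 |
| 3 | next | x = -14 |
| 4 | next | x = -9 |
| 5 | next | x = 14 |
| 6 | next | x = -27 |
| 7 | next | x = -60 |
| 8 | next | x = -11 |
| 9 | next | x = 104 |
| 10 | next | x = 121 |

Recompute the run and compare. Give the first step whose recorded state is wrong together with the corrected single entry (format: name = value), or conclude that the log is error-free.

step 1: x = 1*(1) + (-2)*(-3) + (-5) = 2 -> consistent with the log
step 2: x = 1*(2) + (-2)*(1) + (-5) = -5 -> no discrepancy
step 3: x = 1*(-5) + (-2)*(2) + (-5) = -14 -> consistent with the log
step 4: x = 1*(-14) + (-2)*(-5) + (-5) = -9 -> same as recorded
step 5: x = 1*(-9) + (-2)*(-14) + (-5) = 14 -> exactly as logged
step 6: x = 1*(14) + (-2)*(-9) + (-5) = 27 -> this is not what the log shows
Step 6 is the first one off; corrected, x = 27.

step 6, x = 27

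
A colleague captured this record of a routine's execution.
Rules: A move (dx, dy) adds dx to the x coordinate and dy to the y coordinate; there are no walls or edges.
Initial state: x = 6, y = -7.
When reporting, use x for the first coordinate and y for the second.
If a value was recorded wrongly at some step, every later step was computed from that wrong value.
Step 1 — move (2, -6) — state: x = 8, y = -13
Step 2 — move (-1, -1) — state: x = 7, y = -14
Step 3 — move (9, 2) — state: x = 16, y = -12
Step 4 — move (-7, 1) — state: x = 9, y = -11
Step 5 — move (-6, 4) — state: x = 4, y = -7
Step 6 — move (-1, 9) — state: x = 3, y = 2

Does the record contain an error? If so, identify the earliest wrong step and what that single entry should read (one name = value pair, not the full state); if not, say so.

step 5, x = 3

step 1: x = 6 + (2) = 8, y = -7 + (-6) = -13 -> agrees with the record
step 2: x = 8 + (-1) = 7, y = -13 + (-1) = -14 -> matches
step 3: x = 7 + (9) = 16, y = -14 + (2) = -12 -> confirmed correct
step 4: x = 16 + (-7) = 9, y = -12 + (1) = -11 -> in agreement
step 5: x = 9 + (-6) = 3, y = -11 + (4) = -7 -> the record disagrees here
First deviation found at step 5; the corrected entry is x = 3.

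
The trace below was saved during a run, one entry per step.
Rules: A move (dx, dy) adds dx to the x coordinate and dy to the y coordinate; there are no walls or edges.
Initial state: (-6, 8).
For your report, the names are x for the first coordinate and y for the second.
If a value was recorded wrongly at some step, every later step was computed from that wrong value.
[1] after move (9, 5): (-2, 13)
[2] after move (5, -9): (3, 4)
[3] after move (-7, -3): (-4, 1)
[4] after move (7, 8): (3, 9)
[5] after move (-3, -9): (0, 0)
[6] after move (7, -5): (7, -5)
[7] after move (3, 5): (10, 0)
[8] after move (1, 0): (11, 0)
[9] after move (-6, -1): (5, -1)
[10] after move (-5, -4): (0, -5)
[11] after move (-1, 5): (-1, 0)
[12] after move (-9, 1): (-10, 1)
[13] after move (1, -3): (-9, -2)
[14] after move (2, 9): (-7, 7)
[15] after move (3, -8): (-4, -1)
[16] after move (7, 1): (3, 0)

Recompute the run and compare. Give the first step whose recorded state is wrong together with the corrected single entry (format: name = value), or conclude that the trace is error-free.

step 1, x = 3

Recomputing the run from the initial state:
step 1: x = 3, y = 13
step 2: x = 8, y = 4
step 3: x = 1, y = 1
step 4: x = 8, y = 9
step 5: x = 5, y = 0
step 6: x = 12, y = -5
step 7: x = 15, y = 0
step 8: x = 16, y = 0
step 9: x = 10, y = -1
step 10: x = 5, y = -5
step 11: x = 4, y = 0
step 12: x = -5, y = 1
step 13: x = -4, y = -2
step 14: x = -2, y = 7
step 15: x = 1, y = -1
step 16: x = 8, y = 0
The first disagreement with the trace is at step 1, where the value should be x = 3.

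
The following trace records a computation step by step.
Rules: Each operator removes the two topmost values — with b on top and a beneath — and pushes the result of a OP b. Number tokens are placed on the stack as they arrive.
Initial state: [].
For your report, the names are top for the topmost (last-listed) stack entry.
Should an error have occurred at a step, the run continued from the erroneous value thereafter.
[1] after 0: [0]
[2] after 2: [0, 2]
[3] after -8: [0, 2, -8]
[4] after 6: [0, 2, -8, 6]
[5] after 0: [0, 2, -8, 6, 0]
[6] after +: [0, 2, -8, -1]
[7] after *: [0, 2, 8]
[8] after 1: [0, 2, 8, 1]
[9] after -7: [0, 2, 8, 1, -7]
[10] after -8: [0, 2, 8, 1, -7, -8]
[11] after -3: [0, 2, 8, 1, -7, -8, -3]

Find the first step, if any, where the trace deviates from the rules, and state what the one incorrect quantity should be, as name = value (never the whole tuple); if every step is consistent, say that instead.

step 6, top = 6

Recomputing the run from the initial state:
step 1: [0]
step 2: [0, 2]
step 3: [0, 2, -8]
step 4: [0, 2, -8, 6]
step 5: [0, 2, -8, 6, 0]
step 6: [0, 2, -8, 6]
step 7: [0, 2, -48]
step 8: [0, 2, -48, 1]
step 9: [0, 2, -48, 1, -7]
step 10: [0, 2, -48, 1, -7, -8]
step 11: [0, 2, -48, 1, -7, -8, -3]
The first disagreement with the trace is at step 6, where the value should be top = 6.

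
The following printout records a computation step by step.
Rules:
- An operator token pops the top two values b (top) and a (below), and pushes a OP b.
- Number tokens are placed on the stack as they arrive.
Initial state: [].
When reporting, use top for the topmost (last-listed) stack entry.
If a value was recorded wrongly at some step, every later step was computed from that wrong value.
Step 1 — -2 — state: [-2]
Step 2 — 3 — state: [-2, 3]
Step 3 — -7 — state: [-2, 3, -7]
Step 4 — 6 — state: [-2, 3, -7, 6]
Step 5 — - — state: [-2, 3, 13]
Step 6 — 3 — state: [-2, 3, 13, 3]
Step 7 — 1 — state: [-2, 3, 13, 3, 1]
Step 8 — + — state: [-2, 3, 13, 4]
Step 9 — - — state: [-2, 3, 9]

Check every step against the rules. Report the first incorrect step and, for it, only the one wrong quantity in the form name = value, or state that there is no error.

step 5, top = -13

1. push -2: top = -2 (matches)
2. push 3: top = 3 (in agreement)
3. push -7: top = -7 (checks out)
4. push 6: top = 6 (consistent with the printout)
5. -7 - 6 = -13 (the printout disagrees here)
So the first discrepancy is step 5, where the right value is top = -13.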